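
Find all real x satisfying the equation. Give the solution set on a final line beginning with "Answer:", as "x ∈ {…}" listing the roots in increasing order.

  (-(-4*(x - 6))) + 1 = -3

Step 1. [(-(-4*(x - 6))) + 1 = -3] +1 is outermost — subtract 1 both sides, so sub: -(-4*(x - 6)) = -4.
Step 2. [-(-4*(x - 6)) = -4] LHS negated; negate both sides, so neg: -4*(x - 6) = 4.
Step 3. [-4*(x - 6) = 4] leading coefficient -4: divide by -4. So div: x - 6 = -1.
Step 4. [x - 6 = -1] -6 is outermost — add 6 both sides ⇒ sub: x = 5.

Answer: x ∈ {5}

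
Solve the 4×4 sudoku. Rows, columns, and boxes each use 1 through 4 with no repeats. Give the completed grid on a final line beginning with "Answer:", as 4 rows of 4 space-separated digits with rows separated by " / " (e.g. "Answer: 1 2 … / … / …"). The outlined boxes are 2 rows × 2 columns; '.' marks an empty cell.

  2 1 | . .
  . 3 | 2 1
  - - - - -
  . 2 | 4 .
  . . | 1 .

Step 1. [r3c4∈{3}] nothing but 3 survives at r3c4. So r3c4=3.
Step 2. [r4c1∈{3,4}] across row 4, 3 lands solely at r4c1. So r4c1=3.
Step 3. [r1c4∈{4}] nothing but 4 survives at r1c4. So r1c4=4.
Step 4. [r3c1∈{1}] r3c1 has the single candidate 1 ⇒ r3c1=1.
Step 5. [r4c2∈{4}] r4c2 is down to just 4. So r4c2=4.
Step 6. [r1c3∈{3}] nothing but 3 survives at r1c3, so r1c3=3.
Step 7. [r4c4∈{2}] nothing but 2 survives at r4c4, so r4c4=2.
Step 8. [r2c1∈{4}] r2c1's peers cover all but 4. So r2c1=4.

Answer: 2 1 3 4 / 4 3 2 1 / 1 2 4 3 / 3 4 1 2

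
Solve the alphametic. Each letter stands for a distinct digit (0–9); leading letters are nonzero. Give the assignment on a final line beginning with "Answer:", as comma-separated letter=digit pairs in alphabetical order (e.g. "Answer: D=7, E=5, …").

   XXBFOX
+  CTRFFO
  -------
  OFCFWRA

Step 1. [col 1: X + O ≡ A (mod 10)] several values work for X in column 1 (X + O ≡ A (mod 10), carry-in 0); try X=6 ⇒ X=6.
Step 2. [col 1: X + O ≡ A (mod 10)] several values work for A in column 1 (X + O ≡ A (mod 10), carry-in 0); try A=7. So A=7.
Step 3. [col 1: X + O ≡ A (mod 10)] in column 1 we have X+O≡A with carry-in 0; given X=6, A=7 and digits 6,7 already taken and all letters distinct, that pins O to 1. So O=1.
Step 4. [col 2: O + F ≡ R (mod 10)] several values work for F in column 2 (O + F ≡ R (mod 10), carry-in 0); try F=2, so F=2.
Step 5. [col 2: O + F ≡ R (mod 10)] from column 2 (O=1, F=2, carry-in 0, digits 1,2,6,7 already taken and all letters distinct): R must equal 3, so R=3.
Step 6. [col 3: F + F ≡ W (mod 10)] column 3: given F=2, carry-in 0, and digits 1,2,3,6,7 already taken and all letters distinct, F+F≡W (mod 10) forces W=4. So W=4.
Step 7. [col 4: B + R ≡ F (mod 10)] in column 4 we have B+R≡F with carry-in 0; given R=3, F=2 and digits 1,2,3,4,6,7 already taken and all letters distinct, that pins B to 9 ⇒ B=9.
Step 8. [col 5: X + T ≡ C (mod 10)] in column 5 we have X+T≡C with carry-in 1; given X=6 and digits 1,2,3,4,6,7,9 already taken and all letters distinct, that pins C to 5. So C=5.
Step 9. [col 5: X + T ≡ C (mod 10)] column 5: given X=6, C=5, carry-in 1, and digits 1,2,3,4,5,6,7,9 already taken and all letters distinct, X+T≡C (mod 10) forces T=8 ⇒ T=8.

Answer: A=7, B=9, C=5, F=2, O=1, R=3, T=8, W=4, X=6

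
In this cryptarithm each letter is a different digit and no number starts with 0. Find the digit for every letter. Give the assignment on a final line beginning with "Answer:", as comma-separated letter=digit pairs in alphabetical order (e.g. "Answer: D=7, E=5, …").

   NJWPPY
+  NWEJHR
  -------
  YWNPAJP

Step 1. [col 1: Y + R ≡ P (mod 10)] several values work for P in column 1 (Y + R ≡ P (mod 10), carry-in 0); try P=3 ⇒ P=3.
Step 2. [col 1: Y + R ≡ P (mod 10)] Y=1 is one option consistent with column 1 (Y + R ≡ P (mod 10), carry-in 0) — take it. So Y=1.
Step 3. [col 1: Y + R ≡ P (mod 10)] in column 1 we have Y+R≡P with carry-in 0; given Y=1, P=3 and digits 1,3 already taken and all letters distinct, that pins R to 2 ⇒ R=2.
Step 4. [col 2: P + H ≡ J (mod 10)] H=7 is one option consistent with column 2 (P + H ≡ J (mod 10), carry-in 0) — take it, so H=7.
Step 5. [col 2: P + H ≡ J (mod 10)] from column 2 (P=3, H=7, carry-in 0, digits 1,2,3,7 already taken and all letters distinct): J must equal 0 ⇒ J=0.
Step 6. [col 3: P + J ≡ A (mod 10)] column 3: given P=3, J=0, carry-in 1, and digits 0,1,2,3,7 already taken and all letters distinct, P+J≡A (mod 10) forces A=4 ⇒ A=4.
Step 7. [col 4: W + E ≡ P (mod 10)] several values work for W in column 4 (W + E ≡ P (mod 10), carry-in 0); try W=8 ⇒ W=8.
Step 8. [col 4: W + E ≡ P (mod 10)] column 4 reads W+E+carry(0)=P with W=8, P=3; with digits 0,1,2,3,4,7,8 already taken and all letters distinct, the only value for E is 5, so E=5.
Step 9. [col 5: J + W ≡ N (mod 10)] column 5: given J=0, W=8, carry-in 1, and digits 0,1,2,3,4,5,7,8 already taken and all letters distinct, J+W≡N (mod 10) forces N=9. So N=9.

Answer: A=4, E=5, H=7, J=0, N=9, P=3, R=2, W=8, Y=1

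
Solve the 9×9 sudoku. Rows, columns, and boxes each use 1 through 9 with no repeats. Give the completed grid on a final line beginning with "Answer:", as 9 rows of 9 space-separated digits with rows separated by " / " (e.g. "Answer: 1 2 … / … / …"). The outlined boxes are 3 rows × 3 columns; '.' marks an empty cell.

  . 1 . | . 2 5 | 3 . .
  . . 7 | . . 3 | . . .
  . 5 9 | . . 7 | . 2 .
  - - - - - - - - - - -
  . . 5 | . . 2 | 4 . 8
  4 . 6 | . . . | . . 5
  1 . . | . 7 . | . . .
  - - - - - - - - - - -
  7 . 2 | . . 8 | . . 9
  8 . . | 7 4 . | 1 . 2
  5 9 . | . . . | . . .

Step 1. [r6c4∈{3,4,5,6,8,9}] r6c4 is the only open cell in row 6 admitting 5. So r6c4=5.
Step 2. [r1c1∈{6}] nothing but 6 survives at r1c1, so r1c1=6.
Step 3. [r8c3∈{3}] r8c3 has the single candidate 3. So r8c3=3.
Step 4. [r7c5∈{1,3,5,6}] r7c5 is the only open cell in col 5 admitting 5, so r7c5=5.
Step 5. [r7c7∈{6}] r7c7 is down to just 6. So r7c7=6.
Step 6. [r7c4∈{1,3}] in row 7, 1 fits only at r7c4. So r7c4=1.
Step 7. [r3c7∈{8}] nothing but 8 survives at r3c7, so r3c7=8.
Step 8. [r7c8∈{3,4}] row 7 places 3 nowhere but r7c8. So r7c8=3.
Step 9. [r9c6∈{6}] r9c6 has the single candidate 6. So r9c6=6.
Step 10. [r4c1∈{3,9}] r4c1 is the only open cell in col 1 admitting 9, so r4c1=9.
Step 11. [r5c6∈{1,9}] across col 6, 1 lands solely at r5c6 ⇒ r5c6=1.
Step 12. [r9c5∈{3}] only 3 remains possible at r9c5, so r9c5=3.
Step 13. [r4c5∈{6}] r4c5's peers cover all but 6, so r4c5=6.
Step 14. [r9c7∈{7}] r9c7 has the single candidate 7, so r9c7=7.
Step 15. [r9c9∈{4}] r9c9's peers cover all but 4, so r9c9=4.
Step 16. [r1c3∈{4,8}] across col 3, 4 lands solely at r1c3 ⇒ r1c3=4.
Step 17. [r2c8∈{1,4,5,6,9}] across col 8, 4 lands solely at r2c8, so r2c8=4.
Step 18. [r2c2∈{2,8}] box 1 places 8 nowhere but r2c2 ⇒ r2c2=8.
Step 19. [r6c8∈{6,9}] r6c8 is the only open cell in col 8 admitting 6 ⇒ r6c8=6.
Step 20. [r5c5∈{8,9}] in col 5, 8 fits only at r5c5, so r5c5=8.
Step 21. [r2c5∈{1,9}] across col 5, 9 lands solely at r2c5, so r2c5=9.
Step 22. [r5c4∈{3,9}] col 4 places 9 nowhere but r5c4. So r5c4=9.
Step 23. [r5c2∈{2,3,7}] 3 has one home in row 5: r5c2, so r5c2=3.
Step 24. [r5c8∈{7}] r5c8's peers cover all but 7, so r5c8=7.
Step 25. [r2c4∈{6}] r2c4 has the single candidate 6 ⇒ r2c4=6.
Step 26. [r3c5∈{1}] only 1 remains possible at r3c5, so r3c5=1.
Step 27. [r6c7∈{2,9}] across row 6, 9 lands solely at r6c7, so r6c7=9.
Step 28. [r6c2∈{2}] only 2 remains possible at r6c2. So r6c2=2.
Step 29. [r1c4∈{8}] only 8 remains possible at r1c4. So r1c4=8.
Step 30. [r5c7∈{2}] nothing but 2 survives at r5c7, so r5c7=2.
Step 31. [r8c8∈{5}] r8c8 has the single candidate 5 ⇒ r8c8=5.
Step 32. [r8c6∈{9}] nothing but 9 survives at r8c6. So r8c6=9.
Step 33. [r9c4∈{2}] nothing but 2 survives at r9c4. So r9c4=2.
Step 34. [r2c1∈{2}] r2c1's peers cover all but 2, so r2c1=2.
Step 35. [r9c8∈{8}] r9c8's peers cover all but 8. So r9c8=8.
Step 36. [r3c9∈{6}] nothing but 6 survives at r3c9. So r3c9=6.
Step 37. [r3c4∈{4}] only 4 remains possible at r3c4. So r3c4=4.
Step 38. [r6c3∈{8}] r6c3's peers cover all but 8 ⇒ r6c3=8.
Step 39. [r4c2∈{7}] only 7 remains possible at r4c2 ⇒ r4c2=7.
Step 40. [r9c3∈{1}] r9c3 has the single candidate 1. So r9c3=1.
Step 41. [r1c8∈{9}] r1c8 has the single candidate 9 ⇒ r1c8=9.
Step 42. [r2c7∈{5}] r2c7's peers cover all but 5. So r2c7=5.
Step 43. [r7c2∈{4}] r7c2 has the single candidate 4 ⇒ r7c2=4.
Step 44. [r1c9∈{7}] r1c9's peers cover all but 7, so r1c9=7.
Step 45. [r8c2∈{6}] r8c2's peers cover all but 6 ⇒ r8c2=6.
Step 46. [r2c9∈{1}] nothing but 1 survives at r2c9. So r2c9=1.
Step 47. [r4c8∈{1}] only 1 remains possible at r4c8. So r4c8=1.
Step 48. [r6c6∈{4}] r6c6 is down to just 4, so r6c6=4.
Step 49. [r4c4∈{3}] nothing but 3 survives at r4c4, so r4c4=3.
Step 50. [r3c1∈{3}] r3c1 is down to just 3, so r3c1=3.
Step 51. [r6c9∈{3}] r6c9 is down to just 3. So r6c9=3.

Answer: 6 1 4 8 2 5 3 9 7 / 2 8 7 6 9 3 5 4 1 / 3 5 9 4 1 7 8 2 6 / 9 7 5 3 6 2 4 1 8 / 4 3 6 9 8 1 2 7 5 / 1 2 8 5 7 4 9 6 3 / 7 4 2 1 5 8 6 3 9 / 8 6 3 7 4 9 1 5 2 / 5 9 1 2 3 6 7 8 4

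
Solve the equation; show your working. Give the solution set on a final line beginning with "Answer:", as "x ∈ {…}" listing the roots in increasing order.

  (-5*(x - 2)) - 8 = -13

Step 1. [(-5*(x - 2)) - 8 = -13] the outer -8 inverts by adding 8. So sub: -5*(x - 2) = -5.
Step 2. [-5*(x - 2) = -5] divide by the outer -5 ⇒ div: x - 2 = 1.
Step 3. [x - 2 = 1] the outer -2 inverts by adding 2 ⇒ sub: x = 3.

Answer: x ∈ {3}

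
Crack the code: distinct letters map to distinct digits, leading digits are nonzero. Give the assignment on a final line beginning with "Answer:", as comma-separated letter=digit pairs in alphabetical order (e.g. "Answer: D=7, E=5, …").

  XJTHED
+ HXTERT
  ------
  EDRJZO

Step 1. [col 1: D + T ≡ O (mod 10)] column 1 (D + T ≡ O (mod 10), carry-in 0) doesn't pin O yet; pick O=8 and continue ⇒ O=8.
Step 2. [col 1: D + T ≡ O (mod 10)] no forcing yet in column 1 (carry-in 0); T=5 is free and consistent — try it, so T=5.
Step 3. [col 1: D + T ≡ O (mod 10)] from column 1 (T=5, O=8, carry-in 0, digits 5,8 already taken and all letters distinct): D must equal 3. So D=3.
Step 4. [col 2: E + R ≡ Z (mod 10)] R=1 is one option consistent with column 2 (E + R ≡ Z (mod 10), carry-in 0) — take it ⇒ R=1.
Step 5. [col 2: E + R ≡ Z (mod 10)] E=6 is one option consistent with column 2 (E + R ≡ Z (mod 10), carry-in 0) — take it. So E=6.
Step 6. [col 2: E + R ≡ Z (mod 10)] column 2 reads E+R+carry(0)=Z with E=6, R=1; with digits 1,3,5,6,8 already taken and all letters distinct, the only value for Z is 7 ⇒ Z=7.
Step 7. [col 3: H + E ≡ J (mod 10)] from column 3 (E=6, carry-in 0, digits 1,3,5,6,7,8 already taken and all letters distinct): H must equal 4. So H=4.
Step 8. [col 3: H + E ≡ J (mod 10)] column 3: given H=4, E=6, carry-in 0, and digits 1,3,4,5,6,7,8 already taken and all letters distinct, H+E≡J (mod 10) forces J=0. So J=0.
Step 9. [col 5: J + X ≡ D (mod 10)] column 5: given J=0, D=3, carry-in 1, and digits 0,1,3,4,5,6,7,8 already taken and all letters distinct, J+X≡D (mod 10) forces X=2. So X=2.

Answer: D=3, E=6, H=4, J=0, O=8, R=1, T=5, X=2, Z=7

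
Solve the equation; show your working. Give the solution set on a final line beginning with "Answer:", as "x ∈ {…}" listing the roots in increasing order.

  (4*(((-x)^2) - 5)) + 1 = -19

Step 1. [(4*(((-x)^2) - 5)) + 1 = -19] peel the +1: subtract 1 from each side, so sub: 4*(((-x)^2) - 5) = -20.
Step 2. [4*(((-x)^2) - 5) = -20] divide by the outer 4, so div: ((-x)^2) - 5 = -5.
Step 3. [((-x)^2) - 5 = -5] -5 is outermost — add 5 both sides. So sub: (-x)^2 = 0.
Step 4. [(-x)^2 = 0] LHS squared, RHS 0 ≥ 0: apply √ (±), so sqrt: -x = 0.
Step 5. [-x = 0] leading − — multiply by −1. So neg: x = 0.

Answer: x ∈ {0}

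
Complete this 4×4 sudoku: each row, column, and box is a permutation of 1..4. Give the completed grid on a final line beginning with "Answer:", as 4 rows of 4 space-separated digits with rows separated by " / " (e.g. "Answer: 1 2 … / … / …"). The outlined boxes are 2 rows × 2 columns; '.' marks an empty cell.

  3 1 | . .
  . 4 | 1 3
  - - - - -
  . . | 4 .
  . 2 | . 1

Step 1. [r3c4∈{2}] r3c4 has the single candidate 2. So r3c4=2.
Step 2. [r3c2∈{3}] r3c2's peers cover all but 3, so r3c2=3.
Step 3. [r4c1∈{4}] only 4 remains possible at r4c1, so r4c1=4.
Step 4. [r2c1∈{2}] r2c1 has the single candidate 2. So r2c1=2.
Step 5. [r4c3∈{3}] r4c3 is down to just 3. So r4c3=3.
Step 6. [r1c3∈{2}] only 2 remains possible at r1c3, so r1c3=2.
Step 7. [r3c1∈{1}] r3c1's peers cover all but 1, so r3c1=1.
Step 8. [r1c4∈{4}] only 4 remains possible at r1c4 ⇒ r1c4=4.

Answer: 3 1 2 4 / 2 4 1 3 / 1 3 4 2 / 4 2 3 1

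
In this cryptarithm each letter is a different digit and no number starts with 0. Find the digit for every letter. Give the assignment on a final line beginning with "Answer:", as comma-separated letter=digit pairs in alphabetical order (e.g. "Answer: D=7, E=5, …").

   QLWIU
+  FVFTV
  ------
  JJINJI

Step 1. [J] the sum has 6 digits but both addends have 5; that extra leading digit J is the final carry, namely 1, so J=1.
Step 2. [col 1: U + V ≡ I (mod 10)] column 1 (U + V ≡ I (mod 10), carry-in 0) doesn't pin U yet; pick U=9 and continue, so U=9.
Step 3. [col 1: U + V ≡ I (mod 10)] column 1 (U + V ≡ I (mod 10), carry-in 0) doesn't pin V yet; pick V=5 and continue. So V=5.
Step 4. [col 1: U + V ≡ I (mod 10)] column 1 reads U+V+carry(0)=I with U=9, V=5; with digits 1,5,9 already taken and all letters distinct, the only value for I is 4. So I=4.
Step 5. [col 2: I + T ≡ J (mod 10)] column 2 reads I+T+carry(1)=J with I=4, J=1; with digits 1,4,5,9 already taken and all letters distinct, the only value for T is 6 ⇒ T=6.
Step 6. [col 3: W + F ≡ N (mod 10)] F=7 is one option consistent with column 3 (W + F ≡ N (mod 10), carry-in 1) — take it ⇒ F=7.
Step 7. [col 3: W + F ≡ N (mod 10)] no forcing yet in column 3 (carry-in 1); W=2 is free and consistent — try it, so W=2.
Step 8. [col 3: W + F ≡ N (mod 10)] from column 3 (W=2, F=7, carry-in 1, digits 1,2,4,5,6,7,9 already taken and all letters distinct): N must equal 0 ⇒ N=0.
Step 9. [col 4: L + V ≡ I (mod 10)] from column 4 (V=5, I=4, carry-in 1, digits 0,1,2,4,5,6,7,9 already taken and all letters distinct): L must equal 8 ⇒ L=8.
Step 10. [col 5: Q + F ≡ J (mod 10)] column 5 reads Q+F+carry(1)=J with F=7, J=1; with digits 0,1,2,4,5,6,7,8,9 already taken and all letters distinct, the only value for Q is 3 ⇒ Q=3.

Answer: F=7, I=4, J=1, L=8, N=0, Q=3, T=6, U=9, V=5, W=2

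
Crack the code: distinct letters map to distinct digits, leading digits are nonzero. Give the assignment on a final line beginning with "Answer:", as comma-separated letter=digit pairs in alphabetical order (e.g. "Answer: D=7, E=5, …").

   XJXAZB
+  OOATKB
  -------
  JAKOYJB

Step 1. [J] the sum has 7 digits but both addends have 6; that extra leading digit J is the final carry, namely 1, so J=1.
Step 2. [col 1: B + B ≡ B (mod 10)] in column 1 we have B+B≡B with carry-in 0; given nothing yet and digits 1 already taken and all letters distinct, that pins B to 0 ⇒ B=0.
Step 3. [col 2: Z + K ≡ J (mod 10)] column 2 (Z + K ≡ J (mod 10), carry-in 0) doesn't pin K yet; pick K=8 and continue, so K=8.
Step 4. [col 2: Z + K ≡ J (mod 10)] from column 2 (K=8, J=1, carry-in 0, digits 0,1,8 already taken and all letters distinct): Z must equal 3 ⇒ Z=3.
Step 5. [col 3: A + T ≡ Y (mod 10)] Y=9 is one option consistent with column 3 (A + T ≡ Y (mod 10), carry-in 1) — take it, so Y=9.
Step 6. [col 3: A + T ≡ Y (mod 10)] several values work for A in column 3 (A + T ≡ Y (mod 10), carry-in 1); try A=2 ⇒ A=2.
Step 7. [col 3: A + T ≡ Y (mod 10)] from column 3 (A=2, Y=9, carry-in 1, digits 0,1,2,3,8,9 already taken and all letters distinct): T must equal 6 ⇒ T=6.
Step 8. [col 4: X + A ≡ O (mod 10)] column 4 reads X+A+carry(0)=O with A=2; with digits 0,1,2,3,6,8,9 already taken and all letters distinct, the only value for O is 7 ⇒ O=7.
Step 9. [col 4: X + A ≡ O (mod 10)] column 4 reads X+A+carry(0)=O with A=2, O=7; with digits 0,1,2,3,6,7,8,9 already taken and all letters distinct, the only value for X is 5 ⇒ X=5.

Answer: A=2, B=0, J=1, K=8, O=7, T=6, X=5, Y=9, Z=3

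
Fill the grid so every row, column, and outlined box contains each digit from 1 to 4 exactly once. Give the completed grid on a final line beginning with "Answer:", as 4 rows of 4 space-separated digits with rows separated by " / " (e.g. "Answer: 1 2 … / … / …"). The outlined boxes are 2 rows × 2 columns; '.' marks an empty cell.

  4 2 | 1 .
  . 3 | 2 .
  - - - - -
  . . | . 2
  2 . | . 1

Step 1. [r4c2∈{4}] nothing but 4 survives at r4c2 ⇒ r4c2=4.
Step 2. [r3c1∈{1,3}] r3c1 is the only open cell in col 1 admitting 3 ⇒ r3c1=3.
Step 3. [r2c1∈{1}] nothing but 1 survives at r2c1, so r2c1=1.
Step 4. [r3c2∈{1}] only 1 remains possible at r3c2, so r3c2=1.
Step 5. [r2c4∈{4}] nothing but 4 survives at r2c4. So r2c4=4.
Step 6. [r1c4∈{3}] r1c4 has the single candidate 3 ⇒ r1c4=3.
Step 7. [r4c3∈{3}] r4c3 is down to just 3. So r4c3=3.
Step 8. [r3c3∈{4}] r3c3's peers cover all but 4 ⇒ r3c3=4.

Answer: 4 2 1 3 / 1 3 2 4 / 3 1 4 2 / 2 4 3 1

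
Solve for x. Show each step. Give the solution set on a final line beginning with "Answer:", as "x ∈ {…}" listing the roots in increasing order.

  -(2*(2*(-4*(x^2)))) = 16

Step 1. [-(2*(2*(-4*(x^2)))) = 16] flip signs both sides. So neg: 2*(2*(-4*(x^2))) = -16.
Step 2. [2*(2*(-4*(x^2))) = -16] 2 out front; divide by 2, so div: 2*(-4*(x^2)) = -8.
Step 3. [2*(-4*(x^2)) = -8] 2·(inner) — divide through by 2 ⇒ div: -4*(x^2) = -4.
Step 4. [-4*(x^2) = -4] LHS = -4·(…); ÷-4 both sides. So div: x^2 = 1.
Step 5. [x^2 = 1] √ both sides: 1 ≥ 0 gives two branches. So sqrt: x = 1 or -1.

Answer: x ∈ {-1, 1}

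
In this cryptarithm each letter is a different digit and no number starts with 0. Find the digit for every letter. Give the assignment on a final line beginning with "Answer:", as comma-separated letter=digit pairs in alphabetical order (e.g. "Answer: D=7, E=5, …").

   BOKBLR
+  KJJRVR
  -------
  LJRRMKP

Step 1. [col 1: R + R ≡ P (mod 10)] no forcing yet in column 1 (carry-in 0); P=6 is free and consistent — try it ⇒ P=6.
Step 2. [L] L is the leading digit of a 7-digit sum of two 6-digit numbers; the final carry is exactly 1 ⇒ L=1.
Step 3. [col 1: R + R ≡ P (mod 10)] R=8 is one option consistent with column 1 (R + R ≡ P (mod 10), carry-in 0) — take it. So R=8.
Step 4. [col 2: L + V ≡ K (mod 10)] column 2 (L + V ≡ K (mod 10), carry-in 1) doesn't pin V yet; pick V=2 and continue, so V=2.
Step 5. [col 2: L + V ≡ K (mod 10)] from column 2 (L=1, V=2, carry-in 1, digits 1,2,6,8 already taken and all letters distinct): K must equal 4, so K=4.
Step 6. [col 3: B + R ≡ M (mod 10)] B=9 is one option consistent with column 3 (B + R ≡ M (mod 10), carry-in 0) — take it ⇒ B=9.
Step 7. [col 3: B + R ≡ M (mod 10)] column 3: given B=9, R=8, carry-in 0, and digits 1,2,4,6,8,9 already taken and all letters distinct, B+R≡M (mod 10) forces M=7. So M=7.
Step 8. [col 4: K + J ≡ R (mod 10)] in column 4 we have K+J≡R with carry-in 1; given K=4, R=8 and digits 1,2,4,6,7,8,9 already taken and all letters distinct, that pins J to 3. So J=3.
Step 9. [col 5: O + J ≡ R (mod 10)] column 5 reads O+J+carry(0)=R with J=3, R=8; with digits 1,2,3,4,6,7,8,9 already taken and all letters distinct, the only value for O is 5 ⇒ O=5.

Answer: B=9, J=3, K=4, L=1, M=7, O=5, P=6, R=8, V=2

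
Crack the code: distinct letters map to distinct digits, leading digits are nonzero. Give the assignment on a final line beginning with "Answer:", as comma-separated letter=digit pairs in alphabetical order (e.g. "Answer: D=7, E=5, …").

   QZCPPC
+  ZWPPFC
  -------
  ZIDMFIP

Step 1. [col 1: C + C ≡ P (mod 10)] column 1 (C + C ≡ P (mod 10), carry-in 0) doesn't pin C yet; pick C=8 and continue, so C=8.
Step 2. [col 1: C + C ≡ P (mod 10)] column 1: given C=8, carry-in 0, and digits 8 already taken and all letters distinct, C+C≡P (mod 10) forces P=6. So P=6.
Step 3. [Z] adding two 6-digit numbers gives at most 6+1 digits, and here it does — Z is that final carry and must be 1. So Z=1.
Step 4. [col 2: P + F ≡ I (mod 10)] column 2 (P + F ≡ I (mod 10), carry-in 1) doesn't pin F yet; pick F=3 and continue ⇒ F=3.
Step 5. [col 2: P + F ≡ I (mod 10)] column 2 reads P+F+carry(1)=I with P=6, F=3; with digits 1,3,6,8 already taken and all letters distinct, the only value for I is 0. So I=0.
Step 6. [col 4: C + P ≡ M (mod 10)] column 4: given C=8, P=6, carry-in 1, and digits 0,1,3,6,8 already taken and all letters distinct, C+P≡M (mod 10) forces M=5 ⇒ M=5.
Step 7. [col 5: Z + W ≡ D (mod 10)] no forcing yet in column 5 (carry-in 1); D=4 is free and consistent — try it. So D=4.
Step 8. [col 5: Z + W ≡ D (mod 10)] in column 5 we have Z+W≡D with carry-in 1; given Z=1, D=4 and digits 0,1,3,4,5,6,8 already taken and all letters distinct, that pins W to 2 ⇒ W=2.
Step 9. [col 6: Q + Z ≡ I (mod 10)] from column 6 (Z=1, I=0, carry-in 0, digits 0,1,2,3,4,5,6,8 already taken and all letters distinct): Q must equal 9, so Q=9.

Answer: C=8, D=4, F=3, I=0, M=5, P=6, Q=9, W=2, Z=1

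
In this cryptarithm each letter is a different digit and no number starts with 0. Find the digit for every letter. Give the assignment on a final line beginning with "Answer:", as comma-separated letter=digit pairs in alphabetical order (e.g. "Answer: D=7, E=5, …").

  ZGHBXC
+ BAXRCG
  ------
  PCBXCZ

Step 1. [col 1: C + G ≡ Z (mod 10)] C=5 is one option consistent with column 1 (C + G ≡ Z (mod 10), carry-in 0) — take it, so C=5.
Step 2. [col 1: C + G ≡ Z (mod 10)] no forcing yet in column 1 (carry-in 0); G=1 is free and consistent — try it, so G=1.
Step 3. [col 1: C + G ≡ Z (mod 10)] column 1 reads C+G+carry(0)=Z with C=5, G=1; with digits 1,5 already taken and all letters distinct, the only value for Z is 6, so Z=6.
Step 4. [col 2: X + C ≡ C (mod 10)] from column 2 (C=5, carry-in 0, digits 1,5,6 already taken and all letters distinct): X must equal 0 ⇒ X=0.
Step 5. [col 3: B + R ≡ X (mod 10)] several values work for R in column 3 (B + R ≡ X (mod 10), carry-in 0); try R=7, so R=7.
Step 6. [col 3: B + R ≡ X (mod 10)] in column 3 we have B+R≡X with carry-in 0; given R=7, X=0 and digits 0,1,5,6,7 already taken and all letters distinct, that pins B to 3. So B=3.
Step 7. [col 4: H + X ≡ B (mod 10)] in column 4 we have H+X≡B with carry-in 1; given X=0, B=3 and digits 0,1,3,5,6,7 already taken and all letters distinct, that pins H to 2, so H=2.
Step 8. [col 5: G + A ≡ C (mod 10)] column 5 reads G+A+carry(0)=C with G=1, C=5; with digits 0,1,2,3,5,6,7 already taken and all letters distinct, the only value for A is 4 ⇒ A=4.
Step 9. [col 6: Z + B ≡ P (mod 10)] column 6 reads Z+B+carry(0)=P with Z=6, B=3; with digits 0,1,2,3,4,5,6,7 already taken and all letters distinct, the only value for P is 9, so P=9.

Answer: A=4, B=3, C=5, G=1, H=2, P=9, R=7, X=0, Z=6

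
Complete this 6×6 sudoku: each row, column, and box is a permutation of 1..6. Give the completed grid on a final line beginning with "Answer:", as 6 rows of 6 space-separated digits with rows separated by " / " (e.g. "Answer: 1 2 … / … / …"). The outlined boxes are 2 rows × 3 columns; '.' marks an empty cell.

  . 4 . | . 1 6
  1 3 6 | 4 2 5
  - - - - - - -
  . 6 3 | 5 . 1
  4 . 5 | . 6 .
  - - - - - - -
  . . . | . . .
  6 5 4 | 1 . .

Step 1. [r6c5∈{3}] nothing but 3 survives at r6c5 ⇒ r6c5=3.
Step 2. [r3c1∈{2}] r3c1's peers cover all but 2, so r3c1=2.
Step 3. [r5c2∈{1,2}] in col 2, 2 fits only at r5c2 ⇒ r5c2=2.
Step 4. [r4c4∈{2,3}] 2 has one home in col 4: r4c4 ⇒ r4c4=2.
Step 5. [r3c5∈{4}] r3c5's peers cover all but 4. So r3c5=4.
Step 6. [r6c6∈{2}] r6c6's peers cover all but 2 ⇒ r6c6=2.
Step 7. [r4c2∈{1}] nothing but 1 survives at r4c2, so r4c2=1.
Step 8. [r5c1∈{3}] r5c1 has the single candidate 3, so r5c1=3.
Step 9. [r1c1∈{5}] nothing but 5 survives at r1c1, so r1c1=5.
Step 10. [r5c4∈{6}] nothing but 6 survives at r5c4 ⇒ r5c4=6.
Step 11. [r5c5∈{5}] only 5 remains possible at r5c5, so r5c5=5.
Step 12. [r4c6∈{3}] nothing but 3 survives at r4c6. So r4c6=3.
Step 13. [r5c3∈{1}] r5c3 has the single candidate 1, so r5c3=1.
Step 14. [r1c3∈{2}] r1c3 is down to just 2. So r1c3=2.
Step 15. [r5c6∈{4}] r5c6 is down to just 4 ⇒ r5c6=4.
Step 16. [r1c4∈{3}] r1c4's peers cover all but 3, so r1c4=3.

Answer: 5 4 2 3 1 6 / 1 3 6 4 2 5 / 2 6 3 5 4 1 / 4 1 5 2 6 3 / 3 2 1 6 5 4 / 6 5 4 1 3 2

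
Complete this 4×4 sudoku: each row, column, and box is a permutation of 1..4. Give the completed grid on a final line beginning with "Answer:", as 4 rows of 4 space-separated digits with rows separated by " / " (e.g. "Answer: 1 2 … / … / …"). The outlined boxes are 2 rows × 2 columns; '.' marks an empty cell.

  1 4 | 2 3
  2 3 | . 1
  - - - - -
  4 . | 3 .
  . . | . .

Step 1. [r3c2∈{1,2}] across row 3, 1 lands solely at r3c2 ⇒ r3c2=1.
Step 2. [r4c4∈{2,4}] 4 has one home in col 4: r4c4, so r4c4=4.
Step 3. [r4c1∈{3}] r4c1 is down to just 3, so r4c1=3.
Step 4. [r2c3∈{4}] nothing but 4 survives at r2c3, so r2c3=4.
Step 5. [r4c2∈{2}] r4c2 has the single candidate 2 ⇒ r4c2=2.
Step 6. [r3c4∈{2}] r3c4's peers cover all but 2, so r3c4=2.
Step 7. [r4c3∈{1}] r4c3 is down to just 1 ⇒ r4c3=1.

Answer: 1 4 2 3 / 2 3 4 1 / 4 1 3 2 / 3 2 1 4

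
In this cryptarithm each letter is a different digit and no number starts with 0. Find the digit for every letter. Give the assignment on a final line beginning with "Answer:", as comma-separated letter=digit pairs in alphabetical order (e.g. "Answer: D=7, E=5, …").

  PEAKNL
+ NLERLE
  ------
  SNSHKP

Step 1. [col 1: L + E ≡ P (mod 10)] E=7 is one option consistent with column 1 (L + E ≡ P (mod 10), carry-in 0) — take it, so E=7.
Step 2. [col 1: L + E ≡ P (mod 10)] no forcing yet in column 1 (carry-in 0); L=5 is free and consistent — try it ⇒ L=5.
Step 3. [col 1: L + E ≡ P (mod 10)] column 1: given L=5, E=7, carry-in 0, and digits 5,7 already taken and all letters distinct, L+E≡P (mod 10) forces P=2, so P=2.
Step 4. [col 2: N + L ≡ K (mod 10)] several values work for N in column 2 (N + L ≡ K (mod 10), carry-in 1); try N=3, so N=3.
Step 5. [col 2: N + L ≡ K (mod 10)] column 2 reads N+L+carry(1)=K with N=3, L=5; with digits 2,3,5,7 already taken and all letters distinct, the only value for K is 9 ⇒ K=9.
Step 6. [col 3: K + R ≡ H (mod 10)] in column 3 we have K+R≡H with carry-in 0; given K=9 and digits 2,3,5,7,9 already taken and all letters distinct, that pins R to 1, so R=1.
Step 7. [col 3: K + R ≡ H (mod 10)] column 3: given K=9, R=1, carry-in 0, and digits 1,2,3,5,7,9 already taken and all letters distinct, K+R≡H (mod 10) forces H=0 ⇒ H=0.
Step 8. [col 4: A + E ≡ S (mod 10)] no forcing yet in column 4 (carry-in 1); A=8 is free and consistent — try it ⇒ A=8.
Step 9. [col 4: A + E ≡ S (mod 10)] in column 4 we have A+E≡S with carry-in 1; given A=8, E=7 and digits 0,1,2,3,5,7,8,9 already taken and all letters distinct, that pins S to 6, so S=6.

Answer: A=8, E=7, H=0, K=9, L=5, N=3, P=2, R=1, S=6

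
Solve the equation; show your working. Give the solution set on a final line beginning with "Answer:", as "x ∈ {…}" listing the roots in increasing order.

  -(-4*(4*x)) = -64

Step 1. [-(-4*(4*x)) = -64] flip signs both sides, so neg: -4*(4*x) = 64.
Step 2. [-4*(4*x) = 64] -4·(inner) — divide through by -4 ⇒ div: 4*x = -16.
Step 3. [4*x = -16] divide by the outer 4. So div: x = -4.

Answer: x ∈ {-4}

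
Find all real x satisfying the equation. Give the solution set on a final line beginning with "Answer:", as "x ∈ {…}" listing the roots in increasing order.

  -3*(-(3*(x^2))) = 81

Step 1. [-3*(-(3*(x^2))) = 81] divide by the outer -3, so div: -(3*(x^2)) = -27.
Step 2. [-(3*(x^2)) = -27] flip signs both sides, so neg: 3*(x^2) = 27.
Step 3. [3*(x^2) = 27] leading coefficient 3: divide by 3. So div: x^2 = 9.
Step 4. [x^2 = 9] LHS squared, RHS 9 ≥ 0: apply √ (±), so sqrt: x = 3 or -3.

Answer: x ∈ {-3, 3}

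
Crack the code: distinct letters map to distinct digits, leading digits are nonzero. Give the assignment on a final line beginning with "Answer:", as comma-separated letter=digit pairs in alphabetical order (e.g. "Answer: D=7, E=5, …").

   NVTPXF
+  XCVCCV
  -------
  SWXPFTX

Step 1. [col 1: F + V ≡ X (mod 10)] V=6 is one option consistent with column 1 (F + V ≡ X (mod 10), carry-in 0) — take it. So V=6.
Step 2. [S] the sum has 7 digits but both addends have 6; that extra leading digit S is the final carry, namely 1. So S=1.
Step 3. [col 1: F + V ≡ X (mod 10)] F=9 is one option consistent with column 1 (F + V ≡ X (mod 10), carry-in 0) — take it ⇒ F=9.
Step 4. [col 1: F + V ≡ X (mod 10)] column 1: given F=9, V=6, carry-in 0, and digits 1,6,9 already taken and all letters distinct, F+V≡X (mod 10) forces X=5. So X=5.
Step 5. [col 2: X + C ≡ T (mod 10)] column 2 (X + C ≡ T (mod 10), carry-in 1) doesn't pin C yet; pick C=8 and continue, so C=8.
Step 6. [col 2: X + C ≡ T (mod 10)] from column 2 (X=5, C=8, carry-in 1, digits 1,5,6,8,9 already taken and all letters distinct): T must equal 4. So T=4.
Step 7. [col 3: P + C ≡ F (mod 10)] column 3: given C=8, F=9, carry-in 1, and digits 1,4,5,6,8,9 already taken and all letters distinct, P+C≡F (mod 10) forces P=0, so P=0.
Step 8. [col 6: N + X ≡ W (mod 10)] column 6 reads N+X+carry(1)=W with X=5; with digits 0,1,4,5,6,8,9 already taken and all letters distinct, the only value for N is 7 ⇒ N=7.
Step 9. [col 6: N + X ≡ W (mod 10)] column 6 reads N+X+carry(1)=W with N=7, X=5; with digits 0,1,4,5,6,7,8,9 already taken and all letters distinct, the only value for W is 3. So W=3.

Answer: C=8, F=9, N=7, P=0, S=1, T=4, V=6, W=3, X=5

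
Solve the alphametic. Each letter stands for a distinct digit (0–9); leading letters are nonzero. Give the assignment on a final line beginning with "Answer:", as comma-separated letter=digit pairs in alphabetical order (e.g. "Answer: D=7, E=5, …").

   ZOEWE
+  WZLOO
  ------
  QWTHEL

Step 1. [Q] Q is the leading digit of a 6-digit sum of two 5-digit numbers; the final carry is exactly 1. So Q=1.
Step 2. [col 1: E + O ≡ L (mod 10)] several values work for E in column 1 (E + O ≡ L (mod 10), carry-in 0); try E=3. So E=3.
Step 3. [col 1: E + O ≡ L (mod 10)] O=7 is one option consistent with column 1 (E + O ≡ L (mod 10), carry-in 0) — take it, so O=7.
Step 4. [col 1: E + O ≡ L (mod 10)] column 1: given E=3, O=7, carry-in 0, and digits 1,3,7 already taken and all letters distinct, E+O≡L (mod 10) forces L=0 ⇒ L=0.
Step 5. [col 2: W + O ≡ E (mod 10)] column 2 reads W+O+carry(1)=E with O=7, E=3; with digits 0,1,3,7 already taken and all letters distinct, the only value for W is 5. So W=5.
Step 6. [col 3: E + L ≡ H (mod 10)] column 3: given E=3, L=0, carry-in 1, and digits 0,1,3,5,7 already taken and all letters distinct, E+L≡H (mod 10) forces H=4 ⇒ H=4.
Step 7. [col 4: O + Z ≡ T (mod 10)] no forcing yet in column 4 (carry-in 0); Z=9 is free and consistent — try it. So Z=9.
Step 8. [col 4: O + Z ≡ T (mod 10)] column 4: given O=7, Z=9, carry-in 0, and digits 0,1,3,4,5,7,9 already taken and all letters distinct, O+Z≡T (mod 10) forces T=6. So T=6.

Answer: E=3, H=4, L=0, O=7, Q=1, T=6, W=5, Z=9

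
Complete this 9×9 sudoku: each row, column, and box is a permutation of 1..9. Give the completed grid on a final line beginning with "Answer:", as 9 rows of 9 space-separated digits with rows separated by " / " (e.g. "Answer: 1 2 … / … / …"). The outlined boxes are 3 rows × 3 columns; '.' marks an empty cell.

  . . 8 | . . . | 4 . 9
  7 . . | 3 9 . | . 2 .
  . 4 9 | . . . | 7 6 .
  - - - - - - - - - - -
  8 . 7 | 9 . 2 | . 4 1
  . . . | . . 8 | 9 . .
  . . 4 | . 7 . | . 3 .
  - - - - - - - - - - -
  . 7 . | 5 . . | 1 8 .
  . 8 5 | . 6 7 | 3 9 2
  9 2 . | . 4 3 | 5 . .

Step 1. [r8c4∈{1}] r8c4's peers cover all but 1 ⇒ r8c4=1.
Step 2. [r6c4∈{6}] r6c4 has the single candidate 6. So r6c4=6.
Step 3. [r5c3∈{1,2,3,6}] 2 has one home in col 3: r5c3. So r5c3=2.
Step 4. [r1c8∈{1,5}] across col 8, 1 lands solely at r1c8 ⇒ r1c8=1.
Step 5. [r5c8∈{5,7}] in col 8, 5 fits only at r5c8, so r5c8=5.
Step 6. [r3c5∈{1,2,5,8}] 8 has one home in col 5: r3c5. So r3c5=8.
Step 7. [r5c5∈{1,3}] r5c5 is the only open cell in col 5 admitting 1. So r5c5=1.
Step 8. [r6c6∈{5}] r6c6 is down to just 5, so r6c6=5.
Step 9. [r4c2∈{3,5,6}] r4c2 is the only open cell in row 4 admitting 5. So r4c2=5.
Step 10. [r3c4∈{2}] r3c4's peers cover all but 2, so r3c4=2.
Step 11. [r1c1∈{2,3,5,6}] 2 has one home in row 1: r1c1 ⇒ r1c1=2.
Step 12. [r1c2∈{3,6}] r1c2 is the only open cell in row 1 admitting 3 ⇒ r1c2=3.
Step 13. [r5c2∈{6}] r5c2's peers cover all but 6. So r5c2=6.
Step 14. [r7c1∈{3,4,6}] 6 has one home in col 1: r7c1, so r7c1=6.
Step 15. [r2c2∈{1}] nothing but 1 survives at r2c2 ⇒ r2c2=1.
Step 16. [r6c9∈{8}] r6c9 is down to just 8 ⇒ r6c9=8.
Step 17. [r2c9∈{5}] r2c9 is down to just 5 ⇒ r2c9=5.
Step 18. [r2c3∈{6}] r2c3's peers cover all but 6. So r2c3=6.
Step 19. [r9c9∈{6,7}] r9c9 is the only open cell in row 9 admitting 6 ⇒ r9c9=6.
Step 20. [r7c5∈{2}] r7c5's peers cover all but 2 ⇒ r7c5=2.
Step 21. [r1c4∈{7}] only 7 remains possible at r1c4, so r1c4=7.
Step 22. [r8c1∈{4}] r8c1 has the single candidate 4, so r8c1=4.
Step 23. [r1c5∈{5}] only 5 remains possible at r1c5. So r1c5=5.
Step 24. [r6c2∈{9}] r6c2 is down to just 9 ⇒ r6c2=9.
Step 25. [r2c6∈{4}] r2c6 is down to just 4. So r2c6=4.
Step 26. [r3c1∈{5}] r3c1 is down to just 5. So r3c1=5.
Step 27. [r6c7∈{2}] only 2 remains possible at r6c7, so r6c7=2.
Step 28. [r7c3∈{3}] r7c3 is down to just 3, so r7c3=3.
Step 29. [r9c8∈{7}] only 7 remains possible at r9c8, so r9c8=7.
Step 30. [r6c1∈{1}] only 1 remains possible at r6c1 ⇒ r6c1=1.
Step 31. [r9c3∈{1}] nothing but 1 survives at r9c3 ⇒ r9c3=1.
Step 32. [r3c9∈{3}] nothing but 3 survives at r3c9, so r3c9=3.
Step 33. [r5c4∈{4}] r5c4's peers cover all but 4 ⇒ r5c4=4.
Step 34. [r5c1∈{3}] r5c1 has the single candidate 3. So r5c1=3.
Step 35. [r2c7∈{8}] r2c7's peers cover all but 8, so r2c7=8.
Step 36. [r9c4∈{8}] r9c4 is down to just 8 ⇒ r9c4=8.
Step 37. [r7c6∈{9}] only 9 remains possible at r7c6, so r7c6=9.
Step 38. [r7c9∈{4}] only 4 remains possible at r7c9, so r7c9=4.
Step 39. [r1c6∈{6}] nothing but 6 survives at r1c6 ⇒ r1c6=6.
Step 40. [r4c7∈{6}] r4c7's peers cover all but 6. So r4c7=6.
Step 41. [r5c9∈{7}] nothing but 7 survives at r5c9, so r5c9=7.
Step 42. [r3c6∈{1}] r3c6 has the single candidate 1, so r3c6=1.
Step 43. [r4c5∈{3}] nothing but 3 survives at r4c5. So r4c5=3.

Answer: 2 3 8 7 5 6 4 1 9 / 7 1 6 3 9 4 8 2 5 / 5 4 9 2 8 1 7 6 3 / 8 5 7 9 3 2 6 4 1 / 3 6 2 4 1 8 9 5 7 / 1 9 4 6 7 5 2 3 8 / 6 7 3 5 2 9 1 8 4 / 4 8 5 1 6 7 3 9 2 / 9 2 1 8 4 3 5 7 6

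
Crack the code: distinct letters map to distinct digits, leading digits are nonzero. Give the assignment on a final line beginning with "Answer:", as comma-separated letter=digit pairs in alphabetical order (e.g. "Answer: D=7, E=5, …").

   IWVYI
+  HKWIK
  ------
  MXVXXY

Step 1. [M] M is the leading digit of a 6-digit sum of two 5-digit numbers; the final carry is exactly 1. So M=1.
Step 2. [col 1: I + K ≡ Y (mod 10)] no forcing yet in column 1 (carry-in 0); K=6 is free and consistent — try it. So K=6.
Step 3. [col 1: I + K ≡ Y (mod 10)] no forcing yet in column 1 (carry-in 0); I=3 is free and consistent — try it. So I=3.
Step 4. [col 1: I + K ≡ Y (mod 10)] column 1 reads I+K+carry(0)=Y with I=3, K=6; with digits 1,3,6 already taken and all letters distinct, the only value for Y is 9 ⇒ Y=9.
Step 5. [col 2: Y + I ≡ X (mod 10)] in column 2 we have Y+I≡X with carry-in 0; given Y=9, I=3 and digits 1,3,6,9 already taken and all letters distinct, that pins X to 2, so X=2.
Step 6. [col 3: V + W ≡ X (mod 10)] column 3 (V + W ≡ X (mod 10), carry-in 1) doesn't pin W yet; pick W=7 and continue, so W=7.
Step 7. [col 3: V + W ≡ X (mod 10)] column 3: given W=7, X=2, carry-in 1, and digits 1,2,3,6,7,9 already taken and all letters distinct, V+W≡X (mod 10) forces V=4, so V=4.
Step 8. [col 5: I + H ≡ X (mod 10)] in column 5 we have I+H≡X with carry-in 1; given I=3, X=2 and digits 1,2,3,4,6,7,9 already taken and all letters distinct, that pins H to 8, so H=8.

Answer: H=8, I=3, K=6, M=1, V=4, W=7, X=2, Y=9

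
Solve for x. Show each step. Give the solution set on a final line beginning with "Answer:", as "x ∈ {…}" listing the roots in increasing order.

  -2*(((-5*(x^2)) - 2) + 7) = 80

Step 1. [-2*(((-5*(x^2)) - 2) + 7) = 80] divide by the outer -2 ⇒ div: ((-5*(x^2)) - 2) + 7 = -40.
Step 2. [((-5*(x^2)) - 2) + 7 = -40] 7 comes off first (subtract 7), so sub: (-5*(x^2)) - 2 = -47.
Step 3. [(-5*(x^2)) - 2 = -47] the outer -2 inverts by adding 2 ⇒ sub: -5*(x^2) = -45.
Step 4. [-5*(x^2) = -45] leading coefficient -5: divide by -5, so div: x^2 = 9.
Step 5. [x^2 = 9] LHS squared, RHS 9 ≥ 0: apply √ (±), so sqrt: x = 3 or -3.

Answer: x ∈ {-3, 3}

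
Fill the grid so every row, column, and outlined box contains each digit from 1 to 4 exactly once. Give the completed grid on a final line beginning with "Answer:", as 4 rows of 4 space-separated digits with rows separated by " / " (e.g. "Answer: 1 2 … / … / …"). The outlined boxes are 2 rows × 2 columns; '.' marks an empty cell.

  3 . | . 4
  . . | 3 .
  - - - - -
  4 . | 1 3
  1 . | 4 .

Step 1. [r2c1∈{2}] nothing but 2 survives at r2c1. So r2c1=2.
Step 2. [r2c4∈{1}] only 1 remains possible at r2c4, so r2c4=1.
Step 3. [r4c2∈{2,3}] across row 4, 3 lands solely at r4c2 ⇒ r4c2=3.
Step 4. [r4c4∈{2}] nothing but 2 survives at r4c4, so r4c4=2.
Step 5. [r2c2∈{4}] r2c2's peers cover all but 4 ⇒ r2c2=4.
Step 6. [r1c3∈{2}] r1c3 is down to just 2. So r1c3=2.
Step 7. [r3c2∈{2}] r3c2 is down to just 2 ⇒ r3c2=2.
Step 8. [r1c2∈{1}] r1c2 has the single candidate 1. So r1c2=1.

Answer: 3 1 2 4 / 2 4 3 1 / 4 2 1 3 / 1 3 4 2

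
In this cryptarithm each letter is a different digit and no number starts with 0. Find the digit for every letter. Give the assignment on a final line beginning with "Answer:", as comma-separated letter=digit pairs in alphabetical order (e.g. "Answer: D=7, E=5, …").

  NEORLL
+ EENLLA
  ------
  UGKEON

Step 1. [col 1: L + A ≡ N (mod 10)] no forcing yet in column 1 (carry-in 0); L=4 is free and consistent — try it. So L=4.
Step 2. [col 1: L + A ≡ N (mod 10)] column 1 (L + A ≡ N (mod 10), carry-in 0) doesn't pin N yet; pick N=1 and continue. So N=1.
Step 3. [col 1: L + A ≡ N (mod 10)] column 1: given L=4, N=1, carry-in 0, and digits 1,4 already taken and all letters distinct, L+A≡N (mod 10) forces A=7 ⇒ A=7.
Step 4. [col 2: L + L ≡ O (mod 10)] column 2 reads L+L+carry(1)=O with L=4; with digits 1,4,7 already taken and all letters distinct, the only value for O is 9. So O=9.
Step 5. [col 3: R + L ≡ E (mod 10)] several values work for E in column 3 (R + L ≡ E (mod 10), carry-in 0); try E=6, so E=6.
Step 6. [col 3: R + L ≡ E (mod 10)] from column 3 (L=4, E=6, carry-in 0, digits 1,4,6,7,9 already taken and all letters distinct): R must equal 2, so R=2.
Step 7. [col 4: O + N ≡ K (mod 10)] column 4 reads O+N+carry(0)=K with O=9, N=1; with digits 1,2,4,6,7,9 already taken and all letters distinct, the only value for K is 0, so K=0.
Step 8. [col 5: E + E ≡ G (mod 10)] in column 5 we have E+E≡G with carry-in 1; given E=6 and digits 0,1,2,4,6,7,9 already taken and all letters distinct, that pins G to 3. So G=3.
Step 9. [col 6: N + E ≡ U (mod 10)] column 6 reads N+E+carry(1)=U with N=1, E=6; with digits 0,1,2,3,4,6,7,9 already taken and all letters distinct, the only value for U is 8, so U=8.

Answer: A=7, E=6, G=3, K=0, L=4, N=1, O=9, R=2, U=8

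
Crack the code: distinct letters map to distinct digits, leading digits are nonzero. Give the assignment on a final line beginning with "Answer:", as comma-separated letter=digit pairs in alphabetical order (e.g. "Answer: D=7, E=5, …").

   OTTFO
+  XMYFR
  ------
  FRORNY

Step 1. [col 1: O + R ≡ Y (mod 10)] R=7 is one option consistent with column 1 (O + R ≡ Y (mod 10), carry-in 0) — take it ⇒ R=7.
Step 2. [col 1: O + R ≡ Y (mod 10)] no forcing yet in column 1 (carry-in 0); Y=5 is free and consistent — try it. So Y=5.
Step 3. [col 1: O + R ≡ Y (mod 10)] from column 1 (R=7, Y=5, carry-in 0, digits 5,7 already taken and all letters distinct): O must equal 8. So O=8.
Step 4. [col 2: F + F ≡ N (mod 10)] F=1 is one option consistent with column 2 (F + F ≡ N (mod 10), carry-in 1) — take it. So F=1.
Step 5. [col 2: F + F ≡ N (mod 10)] from column 2 (F=1, carry-in 1, digits 1,5,7,8 already taken and all letters distinct): N must equal 3. So N=3.
Step 6. [col 3: T + Y ≡ R (mod 10)] column 3 reads T+Y+carry(0)=R with Y=5, R=7; with digits 1,3,5,7,8 already taken and all letters distinct, the only value for T is 2. So T=2.
Step 7. [col 4: T + M ≡ O (mod 10)] in column 4 we have T+M≡O with carry-in 0; given T=2, O=8 and digits 1,2,3,5,7,8 already taken and all letters distinct, that pins M to 6, so M=6.
Step 8. [col 5: O + X ≡ R (mod 10)] in column 5 we have O+X≡R with carry-in 0; given O=8, R=7 and digits 1,2,3,5,6,7,8 already taken and all letters distinct, that pins X to 9, so X=9.

Answer: F=1, M=6, N=3, O=8, R=7, T=2, X=9, Y=5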